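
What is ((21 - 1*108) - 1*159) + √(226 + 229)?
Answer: -246 + √455 ≈ -224.67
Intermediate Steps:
((21 - 1*108) - 1*159) + √(226 + 229) = ((21 - 108) - 159) + √455 = (-87 - 159) + √455 = -246 + √455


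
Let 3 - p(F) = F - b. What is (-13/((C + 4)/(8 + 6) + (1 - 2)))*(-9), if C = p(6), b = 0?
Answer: -126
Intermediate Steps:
p(F) = 3 - F (p(F) = 3 - (F - 1*0) = 3 - (F + 0) = 3 - F)
C = -3 (C = 3 - 1*6 = 3 - 6 = -3)
(-13/((C + 4)/(8 + 6) + (1 - 2)))*(-9) = (-13/((-3 + 4)/(8 + 6) + (1 - 2)))*(-9) = (-13/(1/14 - 1))*(-9) = (-13/(-13/14))*(-9) = -14/13*(-13)*(-9) = 14*(-9) = -126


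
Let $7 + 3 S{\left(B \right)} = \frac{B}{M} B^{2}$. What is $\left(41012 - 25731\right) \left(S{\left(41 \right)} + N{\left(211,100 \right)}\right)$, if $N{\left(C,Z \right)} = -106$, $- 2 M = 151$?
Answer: $- \frac{2856278677}{453} \approx -6.3052 \cdot 10^{6}$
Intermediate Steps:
$M = - \frac{151}{2}$ ($M = \left(- \frac{1}{2}\right) 151 = - \frac{151}{2} \approx -75.5$)
$S{\left(B \right)} = - \frac{7}{3} - \frac{2 B^{3}}{453}$ ($S{\left(B \right)} = - \frac{7}{3} + \frac{\frac{B}{- \frac{151}{2}} B^{2}}{3} = - \frac{7}{3} + \frac{B \left(- \frac{2}{151}\right) B^{2}}{3} = - \frac{7}{3} + \frac{- \frac{2 B}{151} B^{2}}{3} = - \frac{7}{3} + \frac{\left(- \frac{2}{151}\right) B^{3}}{3} = - \frac{7}{3} - \frac{2 B^{3}}{453}$)
$\left(41012 - 25731\right) \left(S{\left(41 \right)} + N{\left(211,100 \right)}\right) = \left(41012 - 25731\right) \left(\left(- \frac{7}{3} - \frac{2 \cdot 41^{3}}{453}\right) - 106\right) = 15281 \left(\left(- \frac{7}{3} - \frac{137842}{453}\right) - 106\right) = 15281 \left(- \frac{138899}{453} - 106\right) = 15281 \left(- \frac{186917}{453}\right) = - \frac{2856278677}{453}$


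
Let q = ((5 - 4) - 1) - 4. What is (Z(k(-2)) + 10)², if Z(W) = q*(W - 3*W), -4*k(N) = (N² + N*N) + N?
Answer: 4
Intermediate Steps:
q = -4 (q = (1 - 1) - 4 = 0 - 4 = -4)
k(N) = -N²/2 - N/4 (k(N) = -((N² + N*N) + N)/4 = -((N² + N²) + N)/4 = -(2*N² + N)/4 = -(N + 2*N²)/4 = -N²/2 - N/4)
Z(W) = 8*W (Z(W) = -4*(W - 3*W) = -(-8)*W = 8*W)
(Z(k(-2)) + 10)² = (8*(-¼*(-2)*(1 + 2*(-2))) + 10)² = (8*(-¼*(-2)*(1 - 4)) + 10)² = (8*(-¼*(-2)*(-3)) + 10)² = (8*(-3/2) + 10)² = (-12 + 10)² = (-2)² = 4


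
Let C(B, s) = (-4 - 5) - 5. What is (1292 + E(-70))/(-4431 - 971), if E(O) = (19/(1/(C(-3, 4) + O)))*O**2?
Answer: 3909554/2701 ≈ 1447.4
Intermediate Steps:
C(B, s) = -14 (C(B, s) = -9 - 5 = -14)
E(O) = O**2*(-266 + 19*O) (E(O) = (19/(1/(-14 + O)))*O**2 = (19*(-14 + O))*O**2 = (-266 + 19*O)*O**2 = O**2*(-266 + 19*O))
(1292 + E(-70))/(-4431 - 971) = (1292 + 19*(-70)**2*(-14 - 70))/(-4431 - 971) = (1292 + 19*4900*(-84))/(-5402) = (1292 - 7820400)*(-1/5402) = -7819108*(-1/5402) = 3909554/2701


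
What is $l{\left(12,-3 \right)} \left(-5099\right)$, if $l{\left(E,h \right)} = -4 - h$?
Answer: $5099$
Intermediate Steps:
$l{\left(12,-3 \right)} \left(-5099\right) = \left(-4 - -3\right) \left(-5099\right) = \left(-4 + 3\right) \left(-5099\right) = \left(-1\right) \left(-5099\right) = 5099$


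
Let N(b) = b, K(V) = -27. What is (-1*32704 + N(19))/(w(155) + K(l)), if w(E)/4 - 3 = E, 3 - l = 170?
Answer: -6537/121 ≈ -54.025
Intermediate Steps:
l = -167 (l = 3 - 1*170 = 3 - 170 = -167)
w(E) = 12 + 4*E
(-1*32704 + N(19))/(w(155) + K(l)) = (-1*32704 + 19)/((12 + 4*155) - 27) = (-32704 + 19)/((12 + 620) - 27) = -32685/(632 - 27) = -32685/605 = -32685*1/605 = -6537/121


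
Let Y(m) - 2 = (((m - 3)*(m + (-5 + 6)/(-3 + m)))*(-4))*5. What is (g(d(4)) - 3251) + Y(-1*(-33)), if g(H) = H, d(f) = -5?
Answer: -23074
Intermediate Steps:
Y(m) = 2 - 20*(-3 + m)*(m + 1/(-3 + m)) (Y(m) = 2 + (((m - 3)*(m + (-5 + 6)/(-3 + m)))*(-4))*5 = 2 + (((-3 + m)*(m + 1/(-3 + m)))*(-4))*5 = 2 - 4*(-3 + m)*(m + 1/(-3 + m))*5 = 2 - 20*(-3 + m)*(m + 1/(-3 + m)))
(g(d(4)) - 3251) + Y(-1*(-33)) = (-5 - 3251) + (-18 - 20*(-1*(-33))² + 60*(-1*(-33))) = -3256 + (-18 - 20*33² + 60*33) = -3256 + (-18 - 20*1089 + 1980) = -3256 + (-18 - 21780 + 1980) = -3256 - 19818 = -23074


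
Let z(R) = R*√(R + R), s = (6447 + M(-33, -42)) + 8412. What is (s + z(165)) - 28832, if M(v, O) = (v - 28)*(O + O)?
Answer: -8849 + 165*√330 ≈ -5851.6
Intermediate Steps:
M(v, O) = 2*O*(-28 + v) (M(v, O) = (-28 + v)*(2*O) = 2*O*(-28 + v))
s = 19983 (s = (6447 + 2*(-42)*(-28 - 33)) + 8412 = (6447 + 2*(-42)*(-61)) + 8412 = (6447 + 5124) + 8412 = 11571 + 8412 = 19983)
z(R) = √2*R^(3/2) (z(R) = R*√(2*R) = R*(√2*√R) = √2*R^(3/2))
(s + z(165)) - 28832 = (19983 + √2*165^(3/2)) - 28832 = (19983 + √2*(165*√165)) - 28832 = (19983 + 165*√330) - 28832 = -8849 + 165*√330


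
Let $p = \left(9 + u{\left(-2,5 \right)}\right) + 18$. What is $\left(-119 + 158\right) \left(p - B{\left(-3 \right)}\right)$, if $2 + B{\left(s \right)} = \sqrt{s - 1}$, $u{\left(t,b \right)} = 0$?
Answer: $1131 - 78 i \approx 1131.0 - 78.0 i$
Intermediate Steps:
$p = 27$ ($p = \left(9 + 0\right) + 18 = 9 + 18 = 27$)
$B{\left(s \right)} = -2 + \sqrt{-1 + s}$ ($B{\left(s \right)} = -2 + \sqrt{s - 1} = -2 + \sqrt{-1 + s}$)
$\left(-119 + 158\right) \left(p - B{\left(-3 \right)}\right) = \left(-119 + 158\right) \left(27 - \left(-2 + \sqrt{-1 - 3}\right)\right) = 39 \left(27 - \left(-2 + \sqrt{-4}\right)\right) = 39 \left(27 - \left(-2 + 2 i\right)\right) = 39 \left(27 + \left(2 - 2 i\right)\right) = 39 \left(29 - 2 i\right) = 1131 - 78 i$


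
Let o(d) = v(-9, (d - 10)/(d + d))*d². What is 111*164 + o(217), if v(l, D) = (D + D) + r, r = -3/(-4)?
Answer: 393759/4 ≈ 98440.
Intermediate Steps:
r = ¾ (r = -3*(-¼) = ¾ ≈ 0.75000)
v(l, D) = ¾ + 2*D (v(l, D) = (D + D) + ¾ = 2*D + ¾ = ¾ + 2*D)
o(d) = d²*(¾ + (-10 + d)/d) (o(d) = (¾ + 2*((d - 10)/(d + d)))*d² = (¾ + 2*((-10 + d)/((2*d))))*d² = (¾ + 2*((-10 + d)*(1/(2*d))))*d² = (¾ + 2*((-10 + d)/(2*d)))*d² = (¾ + (-10 + d)/d)*d² = d²*(¾ + (-10 + d)/d))
111*164 + o(217) = 111*164 + (¼)*217*(-40 + 7*217) = 18204 + (¼)*217*(-40 + 1519) = 18204 + (¼)*217*1479 = 18204 + 320943/4 = 393759/4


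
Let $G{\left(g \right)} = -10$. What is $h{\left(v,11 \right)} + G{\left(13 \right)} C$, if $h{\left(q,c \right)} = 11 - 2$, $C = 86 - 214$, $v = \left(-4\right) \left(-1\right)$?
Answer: $1289$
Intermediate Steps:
$v = 4$
$C = -128$ ($C = 86 - 214 = -128$)
$h{\left(q,c \right)} = 9$
$h{\left(v,11 \right)} + G{\left(13 \right)} C = 9 - -1280 = 9 + 1280 = 1289$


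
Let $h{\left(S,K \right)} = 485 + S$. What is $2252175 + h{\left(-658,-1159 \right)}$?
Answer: $2252002$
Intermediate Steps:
$2252175 + h{\left(-658,-1159 \right)} = 2252175 + \left(485 - 658\right) = 2252175 - 173 = 2252002$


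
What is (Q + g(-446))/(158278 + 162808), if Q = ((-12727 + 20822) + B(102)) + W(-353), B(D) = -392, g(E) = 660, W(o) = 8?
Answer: 8371/321086 ≈ 0.026071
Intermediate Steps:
Q = 7711 (Q = ((-12727 + 20822) - 392) + 8 = (8095 - 392) + 8 = 7703 + 8 = 7711)
(Q + g(-446))/(158278 + 162808) = (7711 + 660)/(158278 + 162808) = 8371/321086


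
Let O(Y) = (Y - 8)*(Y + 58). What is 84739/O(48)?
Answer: 84739/4240 ≈ 19.986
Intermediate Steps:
O(Y) = (-8 + Y)*(58 + Y)
84739/O(48) = 84739/(-464 + 48**2 + 50*48) = 84739/(-464 + 2304 + 2400) = 84739/4240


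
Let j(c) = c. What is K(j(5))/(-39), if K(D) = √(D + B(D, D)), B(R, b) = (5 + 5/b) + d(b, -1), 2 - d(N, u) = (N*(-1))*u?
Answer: -2*√2/39 ≈ -0.072524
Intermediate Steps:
d(N, u) = 2 + N*u (d(N, u) = 2 - N*(-1)*u = 2 - (-N)*u = 2 - (-1)*N*u = 2 + N*u)
B(R, b) = 7 - b + 5/b (B(R, b) = (5 + 5/b) + (2 + b*(-1)) = (5 + 5/b) + (2 - b) = 7 - b + 5/b)
K(D) = √(7 + 5/D) (K(D) = √(D + (7 - D + 5/D)) = √(7 + 5/D))
K(j(5))/(-39) = √(7 + 5/5)/(-39) = √(7 + 5*(⅕))*(-1/39) = √(7 + 1)*(-1/39) = √8*(-1/39) = (2*√2)*(-1/39) = -2*√2/39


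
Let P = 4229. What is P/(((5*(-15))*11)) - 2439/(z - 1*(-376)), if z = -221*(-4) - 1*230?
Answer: -1273609/169950 ≈ -7.4940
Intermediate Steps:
z = 654 (z = 884 - 230 = 654)
P/(((5*(-15))*11)) - 2439/(z - 1*(-376)) = 4229/(((5*(-15))*11)) - 2439/(654 - 1*(-376)) = 4229/((-75*11)) - 2439/(654 + 376) = 4229/(-825) - 2439/1030 = 4229*(-1/825) - 2439*1/1030 = -4229/825 - 2439/1030 = -1273609/169950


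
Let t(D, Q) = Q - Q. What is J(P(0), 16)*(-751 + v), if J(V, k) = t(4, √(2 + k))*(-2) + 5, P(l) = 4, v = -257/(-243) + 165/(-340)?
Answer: -62000335/16524 ≈ -3752.1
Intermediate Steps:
v = 9457/16524 (v = -257*(-1/243) + 165*(-1/340) = 257/243 - 33/68 = 9457/16524 ≈ 0.57232)
t(D, Q) = 0
J(V, k) = 5 (J(V, k) = 0*(-2) + 5 = 0 + 5 = 5)
J(P(0), 16)*(-751 + v) = 5*(-751 + 9457/16524) = 5*(-12400067/16524) = -62000335/16524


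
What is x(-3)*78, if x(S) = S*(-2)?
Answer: 468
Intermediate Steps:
x(S) = -2*S
x(-3)*78 = -2*(-3)*78 = 6*78 = 468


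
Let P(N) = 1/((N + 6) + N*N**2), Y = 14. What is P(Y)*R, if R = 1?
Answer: 1/2764 ≈ 0.00036179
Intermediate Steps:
P(N) = 1/(6 + N + N**3) (P(N) = 1/((6 + N) + N**3) = 1/(6 + N + N**3))
P(Y)*R = 1/(6 + 14 + 14**3) = 1/(6 + 14 + 2744) = 1/2764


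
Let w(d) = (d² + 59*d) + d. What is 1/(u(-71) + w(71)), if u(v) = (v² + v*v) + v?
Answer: 1/19312 ≈ 5.1781e-5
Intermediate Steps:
w(d) = d² + 60*d
u(v) = v + 2*v² (u(v) = (v² + v²) + v = 2*v² + v = v + 2*v²)
1/(u(-71) + w(71)) = 1/(-71*(1 + 2*(-71)) + 71*(60 + 71)) = 1/(-71*(1 - 142) + 71*131) = 1/(-71*(-141) + 9301) = 1/(10011 + 9301) = 1/19312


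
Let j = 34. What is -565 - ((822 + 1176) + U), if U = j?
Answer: -2597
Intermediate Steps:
U = 34
-565 - ((822 + 1176) + U) = -565 - ((822 + 1176) + 34) = -565 - (1998 + 34) = -565 - 1*2032 = -565 - 2032 = -2597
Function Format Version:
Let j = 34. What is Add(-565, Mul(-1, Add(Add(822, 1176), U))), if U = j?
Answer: -2597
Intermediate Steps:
U = 34
Add(-565, Mul(-1, Add(Add(822, 1176), U))) = Add(-565, Mul(-1, Add(Add(822, 1176), 34))) = Add(-565, Mul(-1, Add(1998, 34))) = Add(-565, Mul(-1, 2032)) = Add(-565, -2032) = -2597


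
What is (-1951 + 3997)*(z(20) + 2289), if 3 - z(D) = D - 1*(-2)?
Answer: 4644420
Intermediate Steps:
z(D) = 1 - D (z(D) = 3 - (D - 1*(-2)) = 3 - (D + 2) = 3 - (2 + D) = 3 + (-2 - D) = 1 - D)
(-1951 + 3997)*(z(20) + 2289) = (-1951 + 3997)*((1 - 1*20) + 2289) = 2046*((1 - 20) + 2289) = 2046*(-19 + 2289) = 2046*2270 = 4644420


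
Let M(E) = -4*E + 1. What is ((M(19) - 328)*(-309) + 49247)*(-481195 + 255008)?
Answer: -39305419738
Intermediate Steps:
M(E) = 1 - 4*E
((M(19) - 328)*(-309) + 49247)*(-481195 + 255008) = (((1 - 4*19) - 328)*(-309) + 49247)*(-481195 + 255008) = (((1 - 76) - 328)*(-309) + 49247)*(-226187) = ((-75 - 328)*(-309) + 49247)*(-226187) = (-403*(-309) + 49247)*(-226187) = (124527 + 49247)*(-226187) = 173774*(-226187) = -39305419738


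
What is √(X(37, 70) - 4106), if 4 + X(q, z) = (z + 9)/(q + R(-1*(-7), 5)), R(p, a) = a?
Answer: I*√7246722/42 ≈ 64.095*I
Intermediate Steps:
X(q, z) = -4 + (9 + z)/(5 + q) (X(q, z) = -4 + (z + 9)/(q + 5) = -4 + (9 + z)/(5 + q))
√(X(37, 70) - 4106) = √((-11 + 70 - 4*37)/(5 + 37) - 4106) = √((-11 + 70 - 148)/42 - 4106) = √((1/42)*(-89) - 4106) = √(-89/42 - 4106) = √(-172541/42) = I*√7246722/42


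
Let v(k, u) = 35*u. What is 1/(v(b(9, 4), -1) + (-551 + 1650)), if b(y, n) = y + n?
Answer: 1/1064 ≈ 0.00093985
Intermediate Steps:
b(y, n) = n + y
1/(v(b(9, 4), -1) + (-551 + 1650)) = 1/(35*(-1) + (-551 + 1650)) = 1/(-35 + 1099) = 1/1064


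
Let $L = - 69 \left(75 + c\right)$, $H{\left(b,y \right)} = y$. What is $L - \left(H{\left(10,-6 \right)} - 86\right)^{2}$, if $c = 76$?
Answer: $-18883$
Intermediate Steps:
$L = -10419$ ($L = - 69 \left(75 + 76\right) = \left(-69\right) 151 = -10419$)
$L - \left(H{\left(10,-6 \right)} - 86\right)^{2} = -10419 - \left(-6 - 86\right)^{2} = -10419 - \left(-92\right)^{2} = -10419 - 8464 = -18883$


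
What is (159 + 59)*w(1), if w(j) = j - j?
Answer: 0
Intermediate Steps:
w(j) = 0
(159 + 59)*w(1) = (159 + 59)*0 = 218*0 = 0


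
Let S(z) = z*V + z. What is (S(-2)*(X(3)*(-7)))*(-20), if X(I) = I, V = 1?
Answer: -1680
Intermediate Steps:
S(z) = 2*z (S(z) = z*1 + z = z + z = 2*z)
(S(-2)*(X(3)*(-7)))*(-20) = ((2*(-2))*(3*(-7)))*(-20) = -4*(-21)*(-20) = 84*(-20) = -1680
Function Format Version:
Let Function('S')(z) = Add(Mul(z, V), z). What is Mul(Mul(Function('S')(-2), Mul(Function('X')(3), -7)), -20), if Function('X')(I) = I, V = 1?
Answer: -1680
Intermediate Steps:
Function('S')(z) = Mul(2, z) (Function('S')(z) = Add(Mul(z, 1), z) = Add(z, z) = Mul(2, z))
Mul(Mul(Function('S')(-2), Mul(Function('X')(3), -7)), -20) = Mul(Mul(Mul(2, -2), Mul(3, -7)), -20) = Mul(Mul(-4, -21), -20) = Mul(84, -20) = -1680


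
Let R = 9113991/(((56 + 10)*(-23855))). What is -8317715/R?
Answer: 4365220009150/3037997 ≈ 1.4369e+6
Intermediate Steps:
R = -3037997/524810 (R = 9113991/((66*(-23855))) = 9113991/(-1574430) = 9113991*(-1/1574430) = -3037997/524810 ≈ -5.7888)
-8317715/R = -8317715/(-3037997/524810) = -8317715*(-524810/3037997) = 4365220009150/3037997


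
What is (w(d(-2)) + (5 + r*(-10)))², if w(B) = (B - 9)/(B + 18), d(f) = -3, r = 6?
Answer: 77841/25 ≈ 3113.6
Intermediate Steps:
w(B) = (-9 + B)/(18 + B)
(w(d(-2)) + (5 + r*(-10)))² = ((-9 - 3)/(18 - 3) + (5 + 6*(-10)))² = (-12/15 + (5 - 60))² = ((1/15)*(-12) - 55)² = (-⅘ - 55)² = (-279/5)² = 77841/25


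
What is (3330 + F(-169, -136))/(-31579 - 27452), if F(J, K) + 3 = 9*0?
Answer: -1109/19677 ≈ -0.056360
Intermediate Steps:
F(J, K) = -3 (F(J, K) = -3 + 9*0 = -3 + 0 = -3)
(3330 + F(-169, -136))/(-31579 - 27452) = (3330 - 3)/(-31579 - 27452) = 3327/(-59031) = 3327*(-1/59031) = -1109/19677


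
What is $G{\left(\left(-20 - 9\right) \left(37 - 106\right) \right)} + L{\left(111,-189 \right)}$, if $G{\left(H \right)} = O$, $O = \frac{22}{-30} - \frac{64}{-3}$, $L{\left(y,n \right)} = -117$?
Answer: $- \frac{482}{5} \approx -96.4$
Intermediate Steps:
$O = \frac{103}{5}$ ($O = 22 \left(- \frac{1}{30}\right) - - \frac{64}{3} = - \frac{11}{15} + \frac{64}{3} = \frac{103}{5} \approx 20.6$)
$G{\left(H \right)} = \frac{103}{5}$
$G{\left(\left(-20 - 9\right) \left(37 - 106\right) \right)} + L{\left(111,-189 \right)} = \frac{103}{5} - 117 = - \frac{482}{5}$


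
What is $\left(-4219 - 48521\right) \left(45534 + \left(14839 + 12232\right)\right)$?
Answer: $-3829187700$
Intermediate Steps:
$\left(-4219 - 48521\right) \left(45534 + \left(14839 + 12232\right)\right) = - 52740 \left(45534 + 27071\right) = \left(-52740\right) 72605 = -3829187700$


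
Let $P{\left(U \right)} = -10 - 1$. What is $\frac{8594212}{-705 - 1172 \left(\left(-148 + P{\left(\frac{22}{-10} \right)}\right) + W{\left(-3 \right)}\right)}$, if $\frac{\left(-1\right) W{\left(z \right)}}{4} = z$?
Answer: $\frac{8594212}{171579} \approx 50.089$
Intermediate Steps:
$W{\left(z \right)} = - 4 z$
$P{\left(U \right)} = -11$ ($P{\left(U \right)} = -10 - 1 = -11$)
$\frac{8594212}{-705 - 1172 \left(\left(-148 + P{\left(\frac{22}{-10} \right)}\right) + W{\left(-3 \right)}\right)} = \frac{8594212}{-705 - 1172 \left(\left(-148 - 11\right) - -12\right)} = \frac{8594212}{-705 - 1172 \left(-159 + 12\right)} = \frac{8594212}{-705 - -172284} = \frac{8594212}{-705 + 172284} = \frac{8594212}{171579}$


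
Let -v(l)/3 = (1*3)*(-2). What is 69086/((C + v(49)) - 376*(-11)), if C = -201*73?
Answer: -69086/10519 ≈ -6.5677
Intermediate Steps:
v(l) = 18 (v(l) = -3*1*3*(-2) = -9*(-2) = -3*(-6) = 18)
C = -14673
69086/((C + v(49)) - 376*(-11)) = 69086/((-14673 + 18) - 376*(-11)) = 69086/(-14655 + 4136) = 69086/(-10519) = 69086*(-1/10519) = -69086/10519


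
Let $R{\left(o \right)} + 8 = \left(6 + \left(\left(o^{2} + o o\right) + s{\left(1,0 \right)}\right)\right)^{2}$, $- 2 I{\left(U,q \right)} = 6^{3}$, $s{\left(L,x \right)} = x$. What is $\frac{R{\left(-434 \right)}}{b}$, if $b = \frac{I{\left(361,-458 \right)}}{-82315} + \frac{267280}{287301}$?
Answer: $\frac{839051991110379095385}{5508045427} \approx 1.5233 \cdot 10^{11}$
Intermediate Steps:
$I{\left(U,q \right)} = -108$ ($I{\left(U,q \right)} = - \frac{6^{3}}{2} = \left(- \frac{1}{2}\right) 216 = -108$)
$b = \frac{22032181708}{23649181815}$ ($b = - \frac{108}{-82315} + \frac{267280}{287301} = \left(-108\right) \left(- \frac{1}{82315}\right) + 267280 \cdot \frac{1}{287301} = \frac{108}{82315} + \frac{267280}{287301} = \frac{22032181708}{23649181815} \approx 0.93163$)
$R{\left(o \right)} = -8 + \left(6 + 2 o^{2}\right)^{2}$ ($R{\left(o \right)} = -8 + \left(6 + \left(\left(o^{2} + o o\right) + 0\right)\right)^{2} = -8 + \left(6 + \left(\left(o^{2} + o^{2}\right) + 0\right)\right)^{2} = -8 + \left(6 + \left(2 o^{2} + 0\right)\right)^{2} = -8 + \left(6 + 2 o^{2}\right)^{2}$)
$\frac{R{\left(-434 \right)}}{b} = \frac{-8 + 4 \left(3 + \left(-434\right)^{2}\right)^{2}}{\frac{22032181708}{23649181815}} = \left(-8 + 4 \left(3 + 188356\right)^{2}\right) \frac{23649181815}{22032181708} = \left(-8 + 4 \cdot 188359^{2}\right) \frac{23649181815}{22032181708} = \left(-8 + 4 \cdot 35479112881\right) \frac{23649181815}{22032181708} = \left(-8 + 141916451524\right) \frac{23649181815}{22032181708} = 141916451516 \cdot \frac{23649181815}{22032181708} = \frac{839051991110379095385}{5508045427}$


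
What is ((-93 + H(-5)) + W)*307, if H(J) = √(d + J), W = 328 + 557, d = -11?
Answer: 243144 + 1228*I ≈ 2.4314e+5 + 1228.0*I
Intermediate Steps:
W = 885
H(J) = √(-11 + J)
((-93 + H(-5)) + W)*307 = ((-93 + √(-11 - 5)) + 885)*307 = ((-93 + √(-16)) + 885)*307 = ((-93 + 4*I) + 885)*307 = (792 + 4*I)*307 = 243144 + 1228*I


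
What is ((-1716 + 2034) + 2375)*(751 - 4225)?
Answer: -9355482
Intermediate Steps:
((-1716 + 2034) + 2375)*(751 - 4225) = (318 + 2375)*(-3474) = 2693*(-3474) = -9355482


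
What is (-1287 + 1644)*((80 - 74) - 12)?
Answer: -2142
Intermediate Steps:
(-1287 + 1644)*((80 - 74) - 12) = 357*(6 - 12) = 357*(-6) = -2142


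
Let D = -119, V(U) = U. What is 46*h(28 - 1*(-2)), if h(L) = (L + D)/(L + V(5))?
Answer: -4094/35 ≈ -116.97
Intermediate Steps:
h(L) = (-119 + L)/(5 + L) (h(L) = (L - 119)/(L + 5) = (-119 + L)/(5 + L))
46*h(28 - 1*(-2)) = 46*((-119 + (28 - 1*(-2)))/(5 + (28 - 1*(-2)))) = 46*((-119 + (28 + 2))/(5 + (28 + 2))) = 46*((-119 + 30)/(5 + 30)) = 46*(-89/35) = -4094/35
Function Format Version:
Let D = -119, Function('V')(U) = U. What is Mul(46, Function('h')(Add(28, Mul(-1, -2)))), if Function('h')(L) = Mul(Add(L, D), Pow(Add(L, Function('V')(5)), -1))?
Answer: Rational(-4094, 35) ≈ -116.97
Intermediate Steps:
Function('h')(L) = Mul(Pow(Add(5, L), -1), Add(-119, L)) (Function('h')(L) = Mul(Add(L, -119), Pow(Add(L, 5), -1)) = Mul(Add(-119, L), Pow(Add(5, L), -1)) = Mul(Pow(Add(5, L), -1), Add(-119, L)))
Mul(46, Function('h')(Add(28, Mul(-1, -2)))) = Mul(46, Mul(Pow(Add(5, Add(28, Mul(-1, -2))), -1), Add(-119, Add(28, Mul(-1, -2))))) = Mul(46, Mul(Pow(Add(5, Add(28, 2)), -1), Add(-119, Add(28, 2)))) = Mul(46, Mul(Pow(Add(5, 30), -1), Add(-119, 30))) = Mul(46, Mul(Pow(35, -1), -89)) = Mul(46, Mul(Rational(1, 35), -89)) = Mul(46, Rational(-89, 35)) = Rational(-4094, 35)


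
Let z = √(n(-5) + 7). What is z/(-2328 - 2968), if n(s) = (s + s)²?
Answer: -√107/5296 ≈ -0.0019532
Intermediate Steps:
n(s) = 4*s² (n(s) = (2*s)² = 4*s²)
z = √107 (z = √(4*(-5)² + 7) = √(4*25 + 7) = √(100 + 7) = √107 ≈ 10.344)
z/(-2328 - 2968) = √107/(-2328 - 2968) = √107/(-5296) = -√107/5296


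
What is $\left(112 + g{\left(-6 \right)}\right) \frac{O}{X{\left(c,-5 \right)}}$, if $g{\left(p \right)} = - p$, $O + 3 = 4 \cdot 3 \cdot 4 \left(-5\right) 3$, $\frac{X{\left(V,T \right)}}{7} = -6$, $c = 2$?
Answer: $\frac{14219}{7} \approx 2031.3$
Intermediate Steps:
$X{\left(V,T \right)} = -42$ ($X{\left(V,T \right)} = 7 \left(-6\right) = -42$)
$O = -723$ ($O = -3 + 4 \cdot 3 \cdot 4 \left(-5\right) 3 = -3 + 12 \cdot 4 \left(-5\right) 3 = -3 + 48 \left(-5\right) 3 = -3 - 720 = -723$)
$\left(112 + g{\left(-6 \right)}\right) \frac{O}{X{\left(c,-5 \right)}} = \left(112 - -6\right) \left(- \frac{723}{-42}\right) = \left(112 + 6\right) \left(\left(-723\right) \left(- \frac{1}{42}\right)\right) = 118 \cdot \frac{241}{14} = \frac{14219}{7}$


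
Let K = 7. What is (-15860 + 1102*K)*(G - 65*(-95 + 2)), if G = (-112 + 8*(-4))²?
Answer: -218158026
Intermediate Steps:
G = 20736 (G = (-112 - 32)² = (-144)² = 20736)
(-15860 + 1102*K)*(G - 65*(-95 + 2)) = (-15860 + 1102*7)*(20736 - 65*(-95 + 2)) = (-15860 + 7714)*(20736 - 65*(-93)) = -8146*(20736 + 6045) = -8146*26781 = -218158026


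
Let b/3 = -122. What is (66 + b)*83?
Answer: -24900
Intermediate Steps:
b = -366 (b = 3*(-122) = -366)
(66 + b)*83 = (66 - 366)*83 = -300*83 = -24900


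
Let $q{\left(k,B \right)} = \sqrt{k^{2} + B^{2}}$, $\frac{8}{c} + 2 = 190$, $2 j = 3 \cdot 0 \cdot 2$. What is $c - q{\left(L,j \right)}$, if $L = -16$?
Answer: $- \frac{750}{47} \approx -15.957$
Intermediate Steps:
$j = 0$ ($j = \frac{3 \cdot 0 \cdot 2}{2} = \frac{0 \cdot 2}{2} = \frac{1}{2} \cdot 0 = 0$)
$c = \frac{2}{47}$ ($c = \frac{8}{-2 + 190} = \frac{8}{188} = 8 \cdot \frac{1}{188} = \frac{2}{47} \approx 0.042553$)
$q{\left(k,B \right)} = \sqrt{B^{2} + k^{2}}$
$c - q{\left(L,j \right)} = \frac{2}{47} - \sqrt{0^{2} + \left(-16\right)^{2}} = \frac{2}{47} - \sqrt{0 + 256} = \frac{2}{47} - \sqrt{256} = \frac{2}{47} - 16 = - \frac{750}{47}$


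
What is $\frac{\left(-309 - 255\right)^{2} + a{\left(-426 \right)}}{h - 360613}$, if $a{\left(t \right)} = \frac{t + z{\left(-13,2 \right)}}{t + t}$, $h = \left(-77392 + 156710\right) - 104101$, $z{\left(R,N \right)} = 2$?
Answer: $- \frac{33877277}{41044674} \approx -0.82538$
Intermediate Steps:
$h = -24783$ ($h = 79318 - 104101 = -24783$)
$a{\left(t \right)} = \frac{2 + t}{2 t}$ ($a{\left(t \right)} = \frac{t + 2}{t + t} = \frac{2 + t}{2 t}$)
$\frac{\left(-309 - 255\right)^{2} + a{\left(-426 \right)}}{h - 360613} = \frac{\left(-309 - 255\right)^{2} + \frac{2 - 426}{2 \left(-426\right)}}{-24783 - 360613} = \frac{\left(-564\right)^{2} + \frac{1}{2} \left(- \frac{1}{426}\right) \left(-424\right)}{-385396} = \left(318096 + \frac{106}{213}\right) \left(- \frac{1}{385396}\right) = \frac{67754554}{213} \left(- \frac{1}{385396}\right) = - \frac{33877277}{41044674}$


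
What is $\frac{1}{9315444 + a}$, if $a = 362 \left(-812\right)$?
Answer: $\frac{1}{9021500} \approx 1.1085 \cdot 10^{-7}$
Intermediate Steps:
$a = -293944$
$\frac{1}{9315444 + a} = \frac{1}{9315444 - 293944} = \frac{1}{9021500}$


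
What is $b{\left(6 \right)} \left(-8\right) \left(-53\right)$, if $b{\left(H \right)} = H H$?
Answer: $15264$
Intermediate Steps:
$b{\left(H \right)} = H^{2}$
$b{\left(6 \right)} \left(-8\right) \left(-53\right) = 6^{2} \left(-8\right) \left(-53\right) = 36 \left(-8\right) \left(-53\right) = \left(-288\right) \left(-53\right) = 15264$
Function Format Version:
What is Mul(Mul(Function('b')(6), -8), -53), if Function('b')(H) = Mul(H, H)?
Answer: 15264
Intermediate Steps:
Function('b')(H) = Pow(H, 2)
Mul(Mul(Function('b')(6), -8), -53) = Mul(Mul(Pow(6, 2), -8), -53) = Mul(Mul(36, -8), -53) = Mul(-288, -53) = 15264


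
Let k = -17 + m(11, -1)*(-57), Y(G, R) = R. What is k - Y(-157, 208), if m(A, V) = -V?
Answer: -282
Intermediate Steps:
k = -74 (k = -17 - 1*(-1)*(-57) = -17 + 1*(-57) = -17 - 57 = -74)
k - Y(-157, 208) = -74 - 1*208 = -74 - 208 = -282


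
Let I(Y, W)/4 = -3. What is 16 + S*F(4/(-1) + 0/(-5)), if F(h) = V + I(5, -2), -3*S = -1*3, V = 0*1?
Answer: 4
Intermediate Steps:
I(Y, W) = -12 (I(Y, W) = 4*(-3) = -12)
V = 0
S = 1 (S = -(-1)*3/3 = -⅓*(-3) = 1)
F(h) = -12 (F(h) = 0 - 12 = -12)
16 + S*F(4/(-1) + 0/(-5)) = 16 + 1*(-12) = 16 - 12 = 4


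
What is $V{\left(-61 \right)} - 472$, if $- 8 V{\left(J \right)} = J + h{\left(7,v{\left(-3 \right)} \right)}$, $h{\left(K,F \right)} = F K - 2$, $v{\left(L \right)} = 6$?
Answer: $- \frac{3755}{8} \approx -469.38$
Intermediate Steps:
$h{\left(K,F \right)} = -2 + F K$
$V{\left(J \right)} = -5 - \frac{J}{8}$ ($V{\left(J \right)} = - \frac{J + \left(-2 + 6 \cdot 7\right)}{8} = - \frac{J + \left(-2 + 42\right)}{8} = - \frac{J + 40}{8} = - \frac{40 + J}{8} = -5 - \frac{J}{8}$)
$V{\left(-61 \right)} - 472 = \left(-5 - - \frac{61}{8}\right) - 472 = \left(-5 + \frac{61}{8}\right) - 472 = \frac{21}{8} - 472 = - \frac{3755}{8}$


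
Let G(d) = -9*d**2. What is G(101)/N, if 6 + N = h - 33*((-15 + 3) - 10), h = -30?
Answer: -30603/230 ≈ -133.06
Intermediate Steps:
N = 690 (N = -6 + (-30 - 33*((-15 + 3) - 10)) = -6 + (-30 - 33*(-12 - 10)) = -6 + (-30 - 33*(-22)) = -6 + (-30 + 726) = -6 + 696 = 690)
G(101)/N = -9*101**2/690 = -9*10201*(1/690) = -91809*1/690 = -30603/230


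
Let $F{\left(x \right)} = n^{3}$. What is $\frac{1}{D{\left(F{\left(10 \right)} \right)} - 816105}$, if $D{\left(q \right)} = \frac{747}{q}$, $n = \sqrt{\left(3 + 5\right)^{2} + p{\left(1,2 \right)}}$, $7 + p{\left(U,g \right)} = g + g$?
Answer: $- \frac{61746776335}{50391852900689172} - \frac{5063 \sqrt{61}}{16797284300229724} \approx -1.2253 \cdot 10^{-6}$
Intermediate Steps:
$p{\left(U,g \right)} = -7 + 2 g$ ($p{\left(U,g \right)} = -7 + \left(g + g\right) = -7 + 2 g$)
$n = \sqrt{61}$ ($n = \sqrt{\left(3 + 5\right)^{2} + \left(-7 + 2 \cdot 2\right)} = \sqrt{8^{2} + \left(-7 + 4\right)} = \sqrt{64 - 3} = \sqrt{61} \approx 7.8102$)
$F{\left(x \right)} = 61 \sqrt{61}$ ($F{\left(x \right)} = \left(\sqrt{61}\right)^{3} = 61 \sqrt{61}$)
$\frac{1}{D{\left(F{\left(10 \right)} \right)} - 816105} = \frac{1}{\frac{747}{61 \sqrt{61}} - 816105} = \frac{1}{747 \frac{\sqrt{61}}{3721} - 816105} = \frac{1}{\frac{747 \sqrt{61}}{3721} - 816105} = \frac{1}{-816105 + \frac{747 \sqrt{61}}{3721}}$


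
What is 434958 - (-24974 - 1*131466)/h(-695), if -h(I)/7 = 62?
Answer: 94307666/217 ≈ 4.3460e+5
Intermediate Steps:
h(I) = -434 (h(I) = -7*62 = -434)
434958 - (-24974 - 1*131466)/h(-695) = 434958 - (-24974 - 1*131466)/(-434) = 434958 - (-24974 - 131466)*(-1)/434 = 434958 - (-156440)*(-1)/434 = 434958 - 1*78220/217 = 434958 - 78220/217 = 94307666/217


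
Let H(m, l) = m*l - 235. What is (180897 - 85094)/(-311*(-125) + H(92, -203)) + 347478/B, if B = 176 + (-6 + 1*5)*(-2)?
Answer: 3477051863/1776796 ≈ 1956.9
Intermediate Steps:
H(m, l) = -235 + l*m (H(m, l) = l*m - 235 = -235 + l*m)
B = 178 (B = 176 + (-6 + 5)*(-2) = 176 - 1*(-2) = 176 + 2 = 178)
(180897 - 85094)/(-311*(-125) + H(92, -203)) + 347478/B = (180897 - 85094)/(-311*(-125) + (-235 - 203*92)) + 347478/178 = 95803/(38875 + (-235 - 18676)) + 347478*(1/178) = 95803/(38875 - 18911) + 173739/89 = 95803/19964 + 173739/89 = 3477051863/1776796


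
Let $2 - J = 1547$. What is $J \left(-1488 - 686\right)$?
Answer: $3358830$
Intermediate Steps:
$J = -1545$ ($J = 2 - 1547 = -1545$)
$J \left(-1488 - 686\right) = - 1545 \left(-1488 - 686\right) = \left(-1545\right) \left(-2174\right) = 3358830$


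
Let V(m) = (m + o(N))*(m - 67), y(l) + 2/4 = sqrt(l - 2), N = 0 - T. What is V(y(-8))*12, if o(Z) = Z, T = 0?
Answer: 285 - 816*I*sqrt(10) ≈ 285.0 - 2580.4*I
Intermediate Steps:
N = 0 (N = 0 - 1*0 = 0 + 0 = 0)
y(l) = -1/2 + sqrt(-2 + l) (y(l) = -1/2 + sqrt(l - 2) = -1/2 + sqrt(-2 + l))
V(m) = m*(-67 + m) (V(m) = (m + 0)*(m - 67) = m*(-67 + m))
V(y(-8))*12 = ((-1/2 + sqrt(-2 - 8))*(-67 + (-1/2 + sqrt(-2 - 8))))*12 = ((-1/2 + sqrt(-10))*(-67 + (-1/2 + sqrt(-10))))*12 = ((-1/2 + I*sqrt(10))*(-67 + (-1/2 + I*sqrt(10))))*12 = ((-1/2 + I*sqrt(10))*(-135/2 + I*sqrt(10)))*12 = ((-135/2 + I*sqrt(10))*(-1/2 + I*sqrt(10)))*12 = 12*(-135/2 + I*sqrt(10))*(-1/2 + I*sqrt(10))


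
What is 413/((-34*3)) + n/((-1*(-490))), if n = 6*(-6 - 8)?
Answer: -15067/3570 ≈ -4.2205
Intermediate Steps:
n = -84 (n = 6*(-14) = -84)
413/((-34*3)) + n/((-1*(-490))) = 413/((-34*3)) - 84/((-1*(-490))) = 413/(-102) - 84/490 = 413*(-1/102) - 84*1/490 = -413/102 - 6/35 = -15067/3570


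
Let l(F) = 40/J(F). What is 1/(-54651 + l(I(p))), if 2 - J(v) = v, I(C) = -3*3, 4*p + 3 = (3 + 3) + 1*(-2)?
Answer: -11/601121 ≈ -1.8299e-5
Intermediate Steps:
p = ¼ (p = -¾ + ((3 + 3) + 1*(-2))/4 = -¾ + (6 - 2)/4 = -¾ + (¼)*4 = -¾ + 1 = ¼ ≈ 0.25000)
I(C) = -9
J(v) = 2 - v
l(F) = 40/(2 - F)
1/(-54651 + l(I(p))) = 1/(-54651 - 40/(-2 - 9)) = 1/(-54651 - 40/(-11)) = 1/(-54651 - 40*(-1/11)) = 1/(-54651 + 40/11) = 1/(-601121/11) = -11/601121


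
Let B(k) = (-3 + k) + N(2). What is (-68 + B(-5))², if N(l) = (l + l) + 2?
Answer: 4900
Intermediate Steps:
N(l) = 2 + 2*l (N(l) = 2*l + 2 = 2 + 2*l)
B(k) = 3 + k (B(k) = (-3 + k) + (2 + 2*2) = (-3 + k) + (2 + 4) = (-3 + k) + 6 = 3 + k)
(-68 + B(-5))² = (-68 + (3 - 5))² = (-68 - 2)² = (-70)² = 4900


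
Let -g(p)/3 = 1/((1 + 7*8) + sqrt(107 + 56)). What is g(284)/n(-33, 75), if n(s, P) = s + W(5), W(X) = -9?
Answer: 57/43204 - sqrt(163)/43204 ≈ 0.0010238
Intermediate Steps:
n(s, P) = -9 + s (n(s, P) = s - 9 = -9 + s)
g(p) = -3/(57 + sqrt(163)) (g(p) = -3/((1 + 7*8) + sqrt(107 + 56)) = -3/((1 + 56) + sqrt(163)) = -3/(57 + sqrt(163)))
g(284)/n(-33, 75) = (-171/3086 + 3*sqrt(163)/3086)/(-9 - 33) = (-171/3086 + 3*sqrt(163)/3086)/(-42) = (-171/3086 + 3*sqrt(163)/3086)*(-1/42) = 57/43204 - sqrt(163)/43204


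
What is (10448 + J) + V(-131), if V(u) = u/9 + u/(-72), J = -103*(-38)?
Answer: 1033147/72 ≈ 14349.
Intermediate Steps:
J = 3914
V(u) = 7*u/72 (V(u) = u*(⅑) + u*(-1/72) = u/9 - u/72 = 7*u/72)
(10448 + J) + V(-131) = (10448 + 3914) + (7/72)*(-131) = 14362 - 917/72 = 1033147/72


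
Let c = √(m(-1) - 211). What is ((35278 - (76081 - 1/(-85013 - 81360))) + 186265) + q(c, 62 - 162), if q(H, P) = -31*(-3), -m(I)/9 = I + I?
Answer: 24216422014/166373 ≈ 1.4556e+5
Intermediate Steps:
m(I) = -18*I (m(I) = -9*(I + I) = -18*I)
c = I*√193 (c = √(-18*(-1) - 211) = √(18 - 211) = √(-193) = I*√193 ≈ 13.892*I)
q(H, P) = 93
((35278 - (76081 - 1/(-85013 - 81360))) + 186265) + q(c, 62 - 162) = ((35278 - (76081 - 1/(-85013 - 81360))) + 186265) + 93 = ((35278 - (76081 - 1/(-166373))) + 186265) + 93 = ((35278 - (76081 - 1*(-1/166373))) + 186265) + 93 = ((35278 - (76081 + 1/166373)) + 186265) + 93 = ((35278 - 1*12657824214/166373) + 186265) + 93 = ((35278 - 12657824214/166373) + 186265) + 93 = (-6788517520/166373 + 186265) + 93 = 24200949325/166373 + 93 = 24216422014/166373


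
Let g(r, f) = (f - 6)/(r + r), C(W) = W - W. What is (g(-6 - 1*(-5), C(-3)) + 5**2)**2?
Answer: 784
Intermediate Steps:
C(W) = 0
g(r, f) = (-6 + f)/(2*r) (g(r, f) = (-6 + f)/((2*r)) = (-6 + f)*(1/(2*r)) = (-6 + f)/(2*r))
(g(-6 - 1*(-5), C(-3)) + 5**2)**2 = ((-6 + 0)/(2*(-6 - 1*(-5))) + 5**2)**2 = ((1/2)*(-6)/(-6 + 5) + 25)**2 = ((1/2)*(-6)/(-1) + 25)**2 = ((1/2)*(-1)*(-6) + 25)**2 = (3 + 25)**2 = 28**2 = 784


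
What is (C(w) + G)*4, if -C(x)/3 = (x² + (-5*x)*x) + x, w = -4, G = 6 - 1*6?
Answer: 816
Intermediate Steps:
G = 0 (G = 6 - 6 = 0)
C(x) = -3*x + 12*x² (C(x) = -3*((x² + (-5*x)*x) + x) = -3*((x² - 5*x²) + x) = -3*(-4*x² + x) = -3*(x - 4*x²) = -3*x + 12*x²)
(C(w) + G)*4 = (3*(-4)*(-1 + 4*(-4)) + 0)*4 = (3*(-4)*(-1 - 16) + 0)*4 = (3*(-4)*(-17) + 0)*4 = (204 + 0)*4 = 204*4 = 816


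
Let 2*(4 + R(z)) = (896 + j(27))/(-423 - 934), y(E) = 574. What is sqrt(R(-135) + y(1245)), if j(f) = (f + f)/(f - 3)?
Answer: sqrt(16784263478)/5428 ≈ 23.868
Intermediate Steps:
j(f) = 2*f/(-3 + f) (j(f) = (2*f)/(-3 + f) = 2*f/(-3 + f))
R(z) = -47017/10856 (R(z) = -4 + ((896 + 2*27/(-3 + 27))/(-423 - 934))/2 = -4 + ((896 + 2*27/24)/(-1357))/2 = -4 + ((896 + 2*27*(1/24))*(-1/1357))/2 = -4 + ((896 + 9/4)*(-1/1357))/2 = -4 + ((3593/4)*(-1/1357))/2 = -4 + (1/2)*(-3593/5428) = -4 - 3593/10856 = -47017/10856)
sqrt(R(-135) + y(1245)) = sqrt(-47017/10856 + 574) = sqrt(6184327/10856) = sqrt(16784263478)/5428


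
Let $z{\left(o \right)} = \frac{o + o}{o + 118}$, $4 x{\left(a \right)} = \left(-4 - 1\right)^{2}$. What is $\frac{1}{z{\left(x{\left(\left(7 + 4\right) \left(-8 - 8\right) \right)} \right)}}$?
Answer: $\frac{497}{50} \approx 9.94$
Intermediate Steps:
$x{\left(a \right)} = \frac{25}{4}$ ($x{\left(a \right)} = \frac{\left(-4 - 1\right)^{2}}{4} = \frac{\left(-5\right)^{2}}{4} = \frac{1}{4} \cdot 25 = \frac{25}{4}$)
$z{\left(o \right)} = \frac{2 o}{118 + o}$
$\frac{1}{z{\left(x{\left(\left(7 + 4\right) \left(-8 - 8\right) \right)} \right)}} = \frac{1}{2 \cdot \frac{25}{4} \frac{1}{118 + \frac{25}{4}}} = \frac{1}{2 \cdot \frac{25}{4} \frac{1}{\frac{497}{4}}} = \frac{1}{2 \cdot \frac{25}{4} \cdot \frac{4}{497}} = \frac{1}{\frac{50}{497}} = \frac{497}{50}$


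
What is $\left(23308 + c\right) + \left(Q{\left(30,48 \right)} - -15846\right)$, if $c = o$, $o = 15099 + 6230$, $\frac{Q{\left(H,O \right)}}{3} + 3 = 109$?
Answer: $60801$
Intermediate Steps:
$Q{\left(H,O \right)} = 318$ ($Q{\left(H,O \right)} = -9 + 3 \cdot 109 = -9 + 327 = 318$)
$o = 21329$
$c = 21329$
$\left(23308 + c\right) + \left(Q{\left(30,48 \right)} - -15846\right) = \left(23308 + 21329\right) + \left(318 - -15846\right) = 44637 + \left(318 + 15846\right) = 44637 + 16164 = 60801$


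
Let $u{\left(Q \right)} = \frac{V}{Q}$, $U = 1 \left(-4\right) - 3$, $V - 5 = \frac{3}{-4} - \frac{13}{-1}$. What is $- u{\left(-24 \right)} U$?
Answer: $- \frac{161}{32} \approx -5.0313$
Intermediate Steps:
$V = \frac{69}{4}$ ($V = 5 + \left(\frac{3}{-4} - \frac{13}{-1}\right) = 5 + \left(3 \left(- \frac{1}{4}\right) - -13\right) = 5 + \left(- \frac{3}{4} + 13\right) = 5 + \frac{49}{4} = \frac{69}{4} \approx 17.25$)
$U = -7$ ($U = -4 - 3 = -7$)
$u{\left(Q \right)} = \frac{69}{4 Q}$
$- u{\left(-24 \right)} U = - \frac{69}{4 \left(-24\right)} \left(-7\right) = - \frac{69}{4} \left(- \frac{1}{24}\right) \left(-7\right) = - \frac{\left(-23\right) \left(-7\right)}{32} = \left(-1\right) \frac{161}{32} = - \frac{161}{32}$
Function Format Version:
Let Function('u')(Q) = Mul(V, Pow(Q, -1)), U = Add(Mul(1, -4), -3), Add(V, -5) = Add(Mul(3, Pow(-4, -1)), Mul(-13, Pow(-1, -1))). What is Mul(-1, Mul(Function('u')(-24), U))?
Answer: Rational(-161, 32) ≈ -5.0313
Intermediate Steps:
V = Rational(69, 4) (V = Add(5, Add(Mul(3, Pow(-4, -1)), Mul(-13, Pow(-1, -1)))) = Add(5, Add(Mul(3, Rational(-1, 4)), Mul(-13, -1))) = Add(5, Add(Rational(-3, 4), 13)) = Add(5, Rational(49, 4)) = Rational(69, 4) ≈ 17.250)
U = -7 (U = Add(-4, -3) = -7)
Function('u')(Q) = Mul(Rational(69, 4), Pow(Q, -1))
Mul(-1, Mul(Function('u')(-24), U)) = Mul(-1, Mul(Mul(Rational(69, 4), Pow(-24, -1)), -7)) = Mul(-1, Mul(Mul(Rational(69, 4), Rational(-1, 24)), -7)) = Mul(-1, Mul(Rational(-23, 32), -7)) = Mul(-1, Rational(161, 32)) = Rational(-161, 32)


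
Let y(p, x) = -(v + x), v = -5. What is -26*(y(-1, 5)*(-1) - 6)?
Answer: 156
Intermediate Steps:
y(p, x) = 5 - x (y(p, x) = -(-5 + x) = 5 - x)
-26*(y(-1, 5)*(-1) - 6) = -26*((5 - 1*5)*(-1) - 6) = -26*((5 - 5)*(-1) - 6) = -26*(0*(-1) - 6) = -26*(0 - 6) = -26*(-6) = 156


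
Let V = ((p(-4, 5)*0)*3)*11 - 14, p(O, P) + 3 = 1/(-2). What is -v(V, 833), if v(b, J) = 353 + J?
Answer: -1186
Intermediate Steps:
p(O, P) = -7/2 (p(O, P) = -3 + 1/(-2) = -3 - ½ = -7/2)
V = -14 (V = (-7/2*0*3)*11 - 14 = (0*3)*11 - 14 = 0*11 - 14 = 0 - 14 = -14)
-v(V, 833) = -(353 + 833) = -1*1186 = -1186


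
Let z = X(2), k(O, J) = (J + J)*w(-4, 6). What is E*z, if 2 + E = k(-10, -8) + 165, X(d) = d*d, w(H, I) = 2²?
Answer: 396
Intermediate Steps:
w(H, I) = 4
k(O, J) = 8*J (k(O, J) = (J + J)*4 = (2*J)*4 = 8*J)
X(d) = d²
z = 4 (z = 2² = 4)
E = 99 (E = -2 + (8*(-8) + 165) = -2 + (-64 + 165) = -2 + 101 = 99)
E*z = 99*4 = 396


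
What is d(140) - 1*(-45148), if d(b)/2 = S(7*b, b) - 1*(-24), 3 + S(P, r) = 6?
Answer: 45202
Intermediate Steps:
S(P, r) = 3 (S(P, r) = -3 + 6 = 3)
d(b) = 54 (d(b) = 2*(3 - 1*(-24)) = 2*(3 + 24) = 2*27 = 54)
d(140) - 1*(-45148) = 54 - 1*(-45148) = 54 + 45148 = 45202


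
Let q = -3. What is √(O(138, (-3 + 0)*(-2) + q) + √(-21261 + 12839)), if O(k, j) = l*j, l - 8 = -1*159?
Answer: √(-453 + I*√8422) ≈ 2.145 + 21.392*I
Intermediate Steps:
l = -151 (l = 8 - 1*159 = 8 - 159 = -151)
O(k, j) = -151*j
√(O(138, (-3 + 0)*(-2) + q) + √(-21261 + 12839)) = √(-151*((-3 + 0)*(-2) - 3) + √(-21261 + 12839)) = √(-151*(-3*(-2) - 3) + √(-8422)) = √(-151*(6 - 3) + I*√8422) = √(-151*3 + I*√8422) = √(-453 + I*√8422)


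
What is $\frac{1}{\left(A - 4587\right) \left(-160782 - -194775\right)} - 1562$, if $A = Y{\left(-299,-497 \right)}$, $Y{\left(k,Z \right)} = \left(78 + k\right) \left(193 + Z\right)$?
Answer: $- \frac{3323717040401}{2127859821} \approx -1562.0$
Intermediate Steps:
$A = 67184$ ($A = 15054 + 78 \left(-497\right) + 193 \left(-299\right) - -148603 = 15054 - 38766 - 57707 + 148603 = 67184$)
$\frac{1}{\left(A - 4587\right) \left(-160782 - -194775\right)} - 1562 = \frac{1}{\left(67184 - 4587\right) \left(-160782 - -194775\right)} - 1562 = \frac{1}{62597 \left(-160782 + 194775\right)} - 1562 = \frac{1}{62597 \cdot 33993} - 1562 = \frac{1}{2127859821} - 1562 = - \frac{3323717040401}{2127859821}$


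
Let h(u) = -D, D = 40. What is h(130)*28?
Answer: -1120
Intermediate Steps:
h(u) = -40 (h(u) = -1*40 = -40)
h(130)*28 = -40*28 = -1120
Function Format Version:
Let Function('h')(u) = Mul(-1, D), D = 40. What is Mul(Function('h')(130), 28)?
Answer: -1120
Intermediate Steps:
Function('h')(u) = -40 (Function('h')(u) = Mul(-1, 40) = -40)
Mul(Function('h')(130), 28) = Mul(-40, 28) = -1120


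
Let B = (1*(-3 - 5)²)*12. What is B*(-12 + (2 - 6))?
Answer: -12288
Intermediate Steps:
B = 768 (B = (1*(-8)²)*12 = (1*64)*12 = 64*12 = 768)
B*(-12 + (2 - 6)) = 768*(-12 + (2 - 6)) = 768*(-12 - 4) = 768*(-16) = -12288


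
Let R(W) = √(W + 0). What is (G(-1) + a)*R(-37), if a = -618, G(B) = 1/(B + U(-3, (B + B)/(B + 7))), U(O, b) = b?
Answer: -2475*I*√37/4 ≈ -3763.7*I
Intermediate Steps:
G(B) = 1/(B + 2*B/(7 + B)) (G(B) = 1/(B + (B + B)/(B + 7)) = 1/(B + (2*B)/(7 + B)) = 1/(B + 2*B/(7 + B)))
R(W) = √W
(G(-1) + a)*R(-37) = ((7 - 1)/((-1)*(9 - 1)) - 618)*√(-37) = (-1*6/8 - 618)*(I*√37) = (-1*⅛*6 - 618)*(I*√37) = (-¾ - 618)*(I*√37) = -2475*I*√37/4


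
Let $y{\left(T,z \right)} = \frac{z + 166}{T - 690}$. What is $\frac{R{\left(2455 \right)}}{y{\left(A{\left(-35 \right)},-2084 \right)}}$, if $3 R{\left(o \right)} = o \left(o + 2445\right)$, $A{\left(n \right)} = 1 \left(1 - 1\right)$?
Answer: $\frac{197627500}{137} \approx 1.4425 \cdot 10^{6}$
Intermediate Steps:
$A{\left(n \right)} = 0$ ($A{\left(n \right)} = 1 \cdot 0 = 0$)
$y{\left(T,z \right)} = \frac{166 + z}{-690 + T}$
$R{\left(o \right)} = \frac{o \left(2445 + o\right)}{3}$ ($R{\left(o \right)} = \frac{o \left(o + 2445\right)}{3} = \frac{o \left(2445 + o\right)}{3}$)
$\frac{R{\left(2455 \right)}}{y{\left(A{\left(-35 \right)},-2084 \right)}} = \frac{\frac{1}{3} \cdot 2455 \left(2445 + 2455\right)}{\frac{1}{-690 + 0} \left(166 - 2084\right)} = \frac{\frac{1}{3} \cdot 2455 \cdot 4900}{\frac{1}{-690} \left(-1918\right)} = \frac{12029500}{3 \left(\left(- \frac{1}{690}\right) \left(-1918\right)\right)} = \frac{12029500}{3 \cdot \frac{959}{345}} = \frac{12029500}{3} \cdot \frac{345}{959} = \frac{197627500}{137}$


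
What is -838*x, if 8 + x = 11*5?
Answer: -39386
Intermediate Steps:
x = 47 (x = -8 + 11*5 = -8 + 55 = 47)
-838*x = -838*47 = -39386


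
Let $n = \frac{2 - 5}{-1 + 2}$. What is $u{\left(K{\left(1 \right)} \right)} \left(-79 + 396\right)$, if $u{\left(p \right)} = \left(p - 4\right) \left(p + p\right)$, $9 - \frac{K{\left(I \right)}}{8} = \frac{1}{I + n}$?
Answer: $3469248$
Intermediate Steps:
$n = -3$ ($n = - \frac{3}{1} = \left(-3\right) 1 = -3$)
$K{\left(I \right)} = 72 - \frac{8}{-3 + I}$ ($K{\left(I \right)} = 72 - \frac{8}{I - 3} = 72 - \frac{8}{-3 + I}$)
$u{\left(p \right)} = 2 p \left(-4 + p\right)$ ($u{\left(p \right)} = \left(-4 + p\right) 2 p = 2 p \left(-4 + p\right)$)
$u{\left(K{\left(1 \right)} \right)} \left(-79 + 396\right) = 2 \frac{8 \left(-28 + 9 \cdot 1\right)}{-3 + 1} \left(-4 + \frac{8 \left(-28 + 9 \cdot 1\right)}{-3 + 1}\right) \left(-79 + 396\right) = 2 \frac{8 \left(-28 + 9\right)}{-2} \left(-4 + \frac{8 \left(-28 + 9\right)}{-2}\right) 317 = 2 \cdot 8 \left(- \frac{1}{2}\right) \left(-19\right) \left(-4 + 8 \left(- \frac{1}{2}\right) \left(-19\right)\right) 317 = 2 \cdot 76 \left(-4 + 76\right) 317 = 2 \cdot 76 \cdot 72 \cdot 317 = 10944 \cdot 317 = 3469248$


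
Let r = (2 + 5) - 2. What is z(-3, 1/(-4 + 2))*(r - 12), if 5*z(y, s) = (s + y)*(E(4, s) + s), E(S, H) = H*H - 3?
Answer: -637/40 ≈ -15.925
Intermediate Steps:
E(S, H) = -3 + H² (E(S, H) = H² - 3 = -3 + H²)
r = 5 (r = 7 - 2 = 5)
z(y, s) = (s + y)*(-3 + s + s²)/5 (z(y, s) = ((s + y)*((-3 + s²) + s))/5 = ((s + y)*(-3 + s + s²))/5 = (s + y)*(-3 + s + s²)/5)
z(-3, 1/(-4 + 2))*(r - 12) = ((1/(-4 + 2))²/5 + (⅕)*(-3)/(-4 + 2) + (-3 + (1/(-4 + 2))²)/(5*(-4 + 2)) + (⅕)*(-3)*(-3 + (1/(-4 + 2))²))*(5 - 12) = ((1/(-2))²/5 + (⅕)*(-3)/(-2) + (⅕)*(-3 + (1/(-2))²)/(-2) + (⅕)*(-3)*(-3 + (1/(-2))²))*(-7) = ((-½)²/5 + (⅕)*(-½)*(-3) + (⅕)*(-½)*(-3 + (-½)²) + (⅕)*(-3)*(-3 + (-½)²))*(-7) = ((⅕)*(¼) + 3/10 + (⅕)*(-½)*(-3 + ¼) + (⅕)*(-3)*(-3 + ¼))*(-7) = (1/20 + 3/10 + (⅕)*(-½)*(-11/4) + (⅕)*(-3)*(-11/4))*(-7) = (1/20 + 3/10 + 11/40 + 33/20)*(-7) = (91/40)*(-7) = -637/40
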